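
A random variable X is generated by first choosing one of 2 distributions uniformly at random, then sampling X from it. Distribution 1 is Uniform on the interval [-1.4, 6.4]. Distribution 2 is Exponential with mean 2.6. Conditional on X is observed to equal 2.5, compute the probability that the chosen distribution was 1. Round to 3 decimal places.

0.466

Likelihoods f(2.5 | ·): 1: 0.128205; 2: 0.14704.
Posterior ∝ prior × likelihood. Numerator for 1: 0.5·0.128205 = 0.0641026.
Normalizing constant: 0.5·0.128205 + 0.5·0.14704 = 0.137623.
P(1 | observation) = 0.0641026 / 0.137623 = 0.465785.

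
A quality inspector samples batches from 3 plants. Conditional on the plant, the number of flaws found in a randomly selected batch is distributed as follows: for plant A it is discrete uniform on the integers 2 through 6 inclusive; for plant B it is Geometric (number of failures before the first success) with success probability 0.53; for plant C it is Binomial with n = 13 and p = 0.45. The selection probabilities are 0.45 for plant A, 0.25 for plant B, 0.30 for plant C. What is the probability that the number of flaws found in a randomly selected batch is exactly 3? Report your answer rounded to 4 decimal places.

0.1236

Conditional on each plant, P(X = 3): A: 0.2; B: 0.0550262; C: 0.0660132.
By total probability, P(X = 3) = 0.45·0.2 + 0.25·0.0550262 + 0.3·0.0660132 = 0.12356.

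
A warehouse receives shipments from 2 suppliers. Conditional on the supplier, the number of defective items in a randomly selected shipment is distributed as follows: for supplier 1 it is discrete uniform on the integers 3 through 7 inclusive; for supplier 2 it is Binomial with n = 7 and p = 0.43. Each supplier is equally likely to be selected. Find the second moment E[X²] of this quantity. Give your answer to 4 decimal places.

18.8879

For each component E[X²] = Var + (mean)², giving 1: 27; 2: 10.7758.
Overall E[X²] = 0.5·27 + 0.5·10.7758 = 18.8879.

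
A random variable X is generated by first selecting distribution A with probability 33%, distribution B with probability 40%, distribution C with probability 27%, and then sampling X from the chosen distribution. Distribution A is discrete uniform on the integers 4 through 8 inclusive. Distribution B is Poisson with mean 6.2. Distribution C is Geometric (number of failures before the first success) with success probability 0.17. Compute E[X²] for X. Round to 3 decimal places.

For each component E[X²] = Var + (mean)², giving A: 38; B: 44.64; C: 52.5571.
Overall E[X²] = 0.33·38 + 0.4·44.64 + 0.27·52.5571 = 44.5864.

44.586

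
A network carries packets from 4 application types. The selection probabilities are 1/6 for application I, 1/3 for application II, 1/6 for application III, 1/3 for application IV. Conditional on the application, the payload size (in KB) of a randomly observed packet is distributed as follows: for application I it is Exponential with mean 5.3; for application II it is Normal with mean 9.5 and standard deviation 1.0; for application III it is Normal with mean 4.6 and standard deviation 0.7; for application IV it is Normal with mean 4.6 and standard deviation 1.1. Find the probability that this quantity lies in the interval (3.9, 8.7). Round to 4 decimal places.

Conditional on each application, P(3.9 < X < 8.7): I: 0.285411; II: 0.211855; III: 0.841345; IV: 0.737634.
By total probability, P(3.9 < X < 8.7) = 0.166667·0.285411 + 0.333333·0.211855 + 0.166667·0.841345 + 0.333333·0.737634 = 0.504289.

0.5043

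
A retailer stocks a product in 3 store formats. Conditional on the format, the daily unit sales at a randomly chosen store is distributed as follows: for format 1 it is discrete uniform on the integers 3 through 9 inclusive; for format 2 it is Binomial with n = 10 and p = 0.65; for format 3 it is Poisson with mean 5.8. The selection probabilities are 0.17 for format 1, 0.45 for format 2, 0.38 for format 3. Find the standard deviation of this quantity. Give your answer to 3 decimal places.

Per component, 1: μ=6, E[X²]=40; 2: μ=6.5, E[X²]=44.525; 3: μ=5.8, E[X²]=39.44.
E[X] = 0.17·6 + 0.45·6.5 + 0.38·5.8 = 6.149.
E[X²] = 0.17·40 + 0.45·44.525 + 0.38·39.44 = 41.8235.
Var(X) = E[X²] − (E[X])² = 41.8235 − 37.8102 = 4.01325.
SD(X) = √4.01325 = 2.00331.

2.003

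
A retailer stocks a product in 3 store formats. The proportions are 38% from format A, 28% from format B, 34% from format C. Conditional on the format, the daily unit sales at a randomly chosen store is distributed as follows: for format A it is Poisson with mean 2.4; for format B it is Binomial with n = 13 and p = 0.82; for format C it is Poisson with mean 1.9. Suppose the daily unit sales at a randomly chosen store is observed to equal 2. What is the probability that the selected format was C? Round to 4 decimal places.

Likelihoods P(X=2 | ·): A: 0.261268; B: 3.3707e-07; C: 0.269971.
Posterior ∝ prior × likelihood. Numerator for C: 0.34·0.269971 = 0.0917903.
Normalizing constant: 0.38·0.261268 + 0.28·3.3707e-07 + 0.34·0.269971 = 0.191072.
P(C | observation) = 0.0917903 / 0.191072 = 0.480396.

0.4804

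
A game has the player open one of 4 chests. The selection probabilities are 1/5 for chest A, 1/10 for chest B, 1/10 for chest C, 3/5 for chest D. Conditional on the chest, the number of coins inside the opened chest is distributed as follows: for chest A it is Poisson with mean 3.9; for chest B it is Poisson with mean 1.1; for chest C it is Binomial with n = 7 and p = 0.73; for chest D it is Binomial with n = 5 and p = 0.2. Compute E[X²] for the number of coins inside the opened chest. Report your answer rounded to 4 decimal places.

7.8822

For each component E[X²] = Var + (mean)², giving A: 19.11; B: 2.31; C: 27.4918; D: 1.8.
Overall E[X²] = 0.2·19.11 + 0.1·2.31 + 0.1·27.4918 + 0.6·1.8 = 7.88218.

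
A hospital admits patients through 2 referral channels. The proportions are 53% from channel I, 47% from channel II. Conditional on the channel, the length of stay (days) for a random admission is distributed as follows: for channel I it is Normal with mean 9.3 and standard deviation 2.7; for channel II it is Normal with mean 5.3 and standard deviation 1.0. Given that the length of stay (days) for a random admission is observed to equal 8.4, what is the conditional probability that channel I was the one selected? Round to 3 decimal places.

Likelihoods f(8.4 | ·): I: 0.139772; II: 0.00326682.
Posterior ∝ prior × likelihood. Numerator for I: 0.53·0.139772 = 0.0740789.
Normalizing constant: 0.53·0.139772 + 0.47·0.00326682 = 0.0756143.
P(I | observation) = 0.0740789 / 0.0756143 = 0.979694.

0.980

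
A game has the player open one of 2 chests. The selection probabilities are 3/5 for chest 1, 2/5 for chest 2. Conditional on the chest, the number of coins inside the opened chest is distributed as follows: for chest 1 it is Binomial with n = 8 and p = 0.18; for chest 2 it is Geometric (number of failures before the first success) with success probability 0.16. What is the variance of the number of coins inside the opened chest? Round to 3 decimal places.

17.317

Per component, 1: μ=1.44, E[X²]=3.2544; 2: μ=5.25, E[X²]=60.375.
E[X] = 0.6·1.44 + 0.4·5.25 = 2.964.
E[X²] = 0.6·3.2544 + 0.4·60.375 = 26.1026.
Var(X) = E[X²] − (E[X])² = 26.1026 − 8.7853 = 17.3173.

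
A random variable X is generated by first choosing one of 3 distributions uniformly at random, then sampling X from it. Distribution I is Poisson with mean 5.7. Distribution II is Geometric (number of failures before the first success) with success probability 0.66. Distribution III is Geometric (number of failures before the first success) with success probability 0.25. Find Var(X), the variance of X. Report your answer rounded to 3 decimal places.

Per component, I: μ=5.7, E[X²]=38.19; II: μ=0.515152, E[X²]=1.04591; III: μ=3, E[X²]=21.
E[X] = 0.333333·5.7 + 0.333333·0.515152 + 0.333333·3 = 3.07172.
E[X²] = 0.333333·38.19 + 0.333333·1.04591 + 0.333333·21 = 20.0786.
Var(X) = E[X²] − (E[X])² = 20.0786 − 9.43545 = 10.6432.

10.643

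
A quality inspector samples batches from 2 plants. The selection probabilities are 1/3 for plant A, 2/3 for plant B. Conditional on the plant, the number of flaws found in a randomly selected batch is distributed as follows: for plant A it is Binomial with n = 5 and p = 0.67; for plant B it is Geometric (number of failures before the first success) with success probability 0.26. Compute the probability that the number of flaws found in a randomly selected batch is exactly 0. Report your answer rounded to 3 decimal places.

Conditional on each plant, P(X = 0): A: 0.00391354; B: 0.26.
By total probability, P(X = 0) = 0.333333·0.00391354 + 0.666667·0.26 = 0.174638.

0.175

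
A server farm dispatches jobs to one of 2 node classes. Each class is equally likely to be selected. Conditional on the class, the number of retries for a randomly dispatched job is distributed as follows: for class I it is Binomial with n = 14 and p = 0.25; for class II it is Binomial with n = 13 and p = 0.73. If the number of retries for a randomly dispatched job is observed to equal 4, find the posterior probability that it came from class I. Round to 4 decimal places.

0.9930

Likelihoods P(X=4 | ·): I: 0.220195; II: 0.00154836.
Posterior ∝ prior × likelihood. Numerator for I: 0.5·0.220195 = 0.110097.
Normalizing constant: 0.5·0.220195 + 0.5·0.00154836 = 0.110871.
P(I | observation) = 0.110097 / 0.110871 = 0.993017.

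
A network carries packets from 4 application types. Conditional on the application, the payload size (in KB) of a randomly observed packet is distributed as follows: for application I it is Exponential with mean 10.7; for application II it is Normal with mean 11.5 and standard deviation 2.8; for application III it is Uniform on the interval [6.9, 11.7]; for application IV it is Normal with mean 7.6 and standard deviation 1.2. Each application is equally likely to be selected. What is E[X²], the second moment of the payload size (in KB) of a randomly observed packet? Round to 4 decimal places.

For each component E[X²] = Var + (mean)², giving I: 228.98; II: 140.09; III: 88.41; IV: 59.2.
Overall E[X²] = 0.25·228.98 + 0.25·140.09 + 0.25·88.41 + 0.25·59.2 = 129.17.

129.1700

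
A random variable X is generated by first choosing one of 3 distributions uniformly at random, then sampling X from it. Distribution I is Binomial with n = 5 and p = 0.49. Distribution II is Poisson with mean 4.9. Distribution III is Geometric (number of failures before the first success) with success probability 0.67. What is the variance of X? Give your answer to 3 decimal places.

Per component, I: μ=2.45, E[X²]=7.252; II: μ=4.9, E[X²]=28.91; III: μ=0.492537, E[X²]=0.977723.
E[X] = 0.333333·2.45 + 0.333333·4.9 + 0.333333·0.492537 = 2.61418.
E[X²] = 0.333333·7.252 + 0.333333·28.91 + 0.333333·0.977723 = 12.3799.
Var(X) = E[X²] − (E[X])² = 12.3799 − 6.83393 = 5.54598.

5.546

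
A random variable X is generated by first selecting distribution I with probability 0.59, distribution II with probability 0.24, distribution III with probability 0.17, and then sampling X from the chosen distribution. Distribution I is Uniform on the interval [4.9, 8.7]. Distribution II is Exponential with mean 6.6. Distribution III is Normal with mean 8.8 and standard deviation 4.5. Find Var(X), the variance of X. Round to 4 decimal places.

15.2112

Per component, I: μ=6.8, E[X²]=47.4433; II: μ=6.6, E[X²]=87.12; III: μ=8.8, E[X²]=97.69.
E[X] = 0.59·6.8 + 0.24·6.6 + 0.17·8.8 = 7.092.
E[X²] = 0.59·47.4433 + 0.24·87.12 + 0.17·97.69 = 65.5077.
Var(X) = E[X²] − (E[X])² = 65.5077 − 50.2965 = 15.2112.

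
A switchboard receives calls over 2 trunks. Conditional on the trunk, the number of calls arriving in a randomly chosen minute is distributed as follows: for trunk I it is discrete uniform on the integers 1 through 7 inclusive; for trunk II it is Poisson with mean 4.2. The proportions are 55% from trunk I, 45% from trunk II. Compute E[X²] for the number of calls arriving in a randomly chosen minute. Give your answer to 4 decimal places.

For each component E[X²] = Var + (mean)², giving I: 20; II: 21.84.
Overall E[X²] = 0.55·20 + 0.45·21.84 = 20.828.

20.8280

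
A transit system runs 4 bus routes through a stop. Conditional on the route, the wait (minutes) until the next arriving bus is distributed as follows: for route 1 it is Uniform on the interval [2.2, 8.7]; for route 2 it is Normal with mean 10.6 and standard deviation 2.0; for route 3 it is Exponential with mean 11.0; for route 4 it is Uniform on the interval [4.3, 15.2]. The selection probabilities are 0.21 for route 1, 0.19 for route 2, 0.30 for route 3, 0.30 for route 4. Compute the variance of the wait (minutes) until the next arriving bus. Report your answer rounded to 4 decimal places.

Per component, 1: μ=5.45, E[X²]=33.2233; 2: μ=10.6, E[X²]=116.36; 3: μ=11, E[X²]=242; 4: μ=9.75, E[X²]=104.963.
E[X] = 0.21·5.45 + 0.19·10.6 + 0.3·11 + 0.3·9.75 = 9.3835.
E[X²] = 0.21·33.2233 + 0.19·116.36 + 0.3·242 + 0.3·104.963 = 133.174.
Var(X) = E[X²] − (E[X])² = 133.174 − 88.0501 = 45.1242.

45.1242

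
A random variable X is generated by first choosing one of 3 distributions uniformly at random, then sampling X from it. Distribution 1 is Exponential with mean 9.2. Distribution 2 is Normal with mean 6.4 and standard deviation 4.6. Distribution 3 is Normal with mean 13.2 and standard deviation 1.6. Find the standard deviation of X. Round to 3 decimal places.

6.626

Per component, 1: μ=9.2, E[X²]=169.28; 2: μ=6.4, E[X²]=62.12; 3: μ=13.2, E[X²]=176.8.
E[X] = 0.333333·9.2 + 0.333333·6.4 + 0.333333·13.2 = 9.6.
E[X²] = 0.333333·169.28 + 0.333333·62.12 + 0.333333·176.8 = 136.067.
Var(X) = E[X²] − (E[X])² = 136.067 − 92.16 = 43.9067.
SD(X) = √43.9067 = 6.62621.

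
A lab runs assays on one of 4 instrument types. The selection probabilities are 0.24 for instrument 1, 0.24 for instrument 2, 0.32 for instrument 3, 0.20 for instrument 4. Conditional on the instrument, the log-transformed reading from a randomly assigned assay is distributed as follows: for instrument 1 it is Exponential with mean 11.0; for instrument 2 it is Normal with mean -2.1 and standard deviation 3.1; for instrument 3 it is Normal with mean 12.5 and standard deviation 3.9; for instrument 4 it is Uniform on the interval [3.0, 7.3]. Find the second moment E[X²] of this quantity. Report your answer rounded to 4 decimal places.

For each component E[X²] = Var + (mean)², giving 1: 242; 2: 14.02; 3: 171.46; 4: 28.0633.
Overall E[X²] = 0.24·242 + 0.24·14.02 + 0.32·171.46 + 0.2·28.0633 = 121.925.

121.9247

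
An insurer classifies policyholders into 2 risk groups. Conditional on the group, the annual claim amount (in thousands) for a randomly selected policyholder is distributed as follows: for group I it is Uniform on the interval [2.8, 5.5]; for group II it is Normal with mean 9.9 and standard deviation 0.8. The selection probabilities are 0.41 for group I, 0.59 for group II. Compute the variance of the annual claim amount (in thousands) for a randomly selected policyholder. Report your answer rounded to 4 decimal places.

Per component, I: μ=4.15, E[X²]=17.83; II: μ=9.9, E[X²]=98.65.
E[X] = 0.41·4.15 + 0.59·9.9 = 7.5425.
E[X²] = 0.41·17.83 + 0.59·98.65 = 65.5138.
Var(X) = E[X²] − (E[X])² = 65.5138 − 56.8893 = 8.62449.

8.6245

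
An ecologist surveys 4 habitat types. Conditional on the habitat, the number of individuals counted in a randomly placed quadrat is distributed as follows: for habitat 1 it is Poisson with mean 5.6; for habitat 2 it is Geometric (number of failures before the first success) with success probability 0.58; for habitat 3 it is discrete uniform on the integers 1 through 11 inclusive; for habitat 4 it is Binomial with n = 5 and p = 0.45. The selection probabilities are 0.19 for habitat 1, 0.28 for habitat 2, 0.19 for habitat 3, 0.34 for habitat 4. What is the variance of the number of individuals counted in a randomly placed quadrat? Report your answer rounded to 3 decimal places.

Per component, 1: μ=5.6, E[X²]=36.96; 2: μ=0.724138, E[X²]=1.77289; 3: μ=6, E[X²]=46; 4: μ=2.25, E[X²]=6.3.
E[X] = 0.19·5.6 + 0.28·0.724138 + 0.19·6 + 0.34·2.25 = 3.17176.
E[X²] = 0.19·36.96 + 0.28·1.77289 + 0.19·46 + 0.34·6.3 = 18.4008.
Var(X) = E[X²] − (E[X])² = 18.4008 − 10.0601 = 8.34076.

8.341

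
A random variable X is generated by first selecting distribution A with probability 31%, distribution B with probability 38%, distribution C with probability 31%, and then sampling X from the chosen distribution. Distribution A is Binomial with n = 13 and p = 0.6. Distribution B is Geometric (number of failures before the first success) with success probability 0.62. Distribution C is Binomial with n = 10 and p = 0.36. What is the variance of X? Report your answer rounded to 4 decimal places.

10.8883

Per component, A: μ=7.8, E[X²]=63.96; B: μ=0.612903, E[X²]=1.3642; C: μ=3.6, E[X²]=15.264.
E[X] = 0.31·7.8 + 0.38·0.612903 + 0.31·3.6 = 3.7669.
E[X²] = 0.31·63.96 + 0.38·1.3642 + 0.31·15.264 = 25.0778.
Var(X) = E[X²] − (E[X])² = 25.0778 − 14.1896 = 10.8883.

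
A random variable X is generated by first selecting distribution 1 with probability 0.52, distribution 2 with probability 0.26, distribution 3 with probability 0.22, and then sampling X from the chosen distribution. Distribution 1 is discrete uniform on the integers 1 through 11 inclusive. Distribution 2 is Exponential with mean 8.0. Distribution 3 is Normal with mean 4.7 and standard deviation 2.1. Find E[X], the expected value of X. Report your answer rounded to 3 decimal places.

Component means — 1: 6; 2: 8; 3: 4.7.
E[X] = 0.52·6 + 0.26·8 + 0.22·4.7 = 6.234.

6.234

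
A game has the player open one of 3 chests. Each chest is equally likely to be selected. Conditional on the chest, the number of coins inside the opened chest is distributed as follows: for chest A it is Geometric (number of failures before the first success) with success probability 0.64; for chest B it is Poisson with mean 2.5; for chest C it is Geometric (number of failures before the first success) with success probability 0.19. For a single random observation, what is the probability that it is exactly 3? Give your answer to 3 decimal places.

0.115

Conditional on each chest, P(X = 3): A: 0.0298598; B: 0.213763; C: 0.100974.
By total probability, P(X = 3) = 0.333333·0.0298598 + 0.333333·0.213763 + 0.333333·0.100974 = 0.114866.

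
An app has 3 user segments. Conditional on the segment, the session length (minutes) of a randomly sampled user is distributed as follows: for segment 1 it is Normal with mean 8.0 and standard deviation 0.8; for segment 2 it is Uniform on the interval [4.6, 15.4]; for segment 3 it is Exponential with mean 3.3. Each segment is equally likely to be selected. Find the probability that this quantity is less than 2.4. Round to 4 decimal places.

Conditional on each segment, P(X < 2.4): 1: 1.27981e-12; 2: 0; 3: 0.516775.
By total probability, P(X < 2.4) = 0.333333·1.27981e-12 + 0.333333·0 + 0.333333·0.516775 = 0.172258.

0.1723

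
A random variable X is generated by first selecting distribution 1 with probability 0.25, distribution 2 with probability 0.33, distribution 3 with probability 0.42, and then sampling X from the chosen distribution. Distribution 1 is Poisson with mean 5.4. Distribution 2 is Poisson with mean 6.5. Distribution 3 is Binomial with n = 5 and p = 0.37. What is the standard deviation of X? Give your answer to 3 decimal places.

Per component, 1: μ=5.4, E[X²]=34.56; 2: μ=6.5, E[X²]=48.75; 3: μ=1.85, E[X²]=4.588.
E[X] = 0.25·5.4 + 0.33·6.5 + 0.42·1.85 = 4.272.
E[X²] = 0.25·34.56 + 0.33·48.75 + 0.42·4.588 = 26.6545.
Var(X) = E[X²] − (E[X])² = 26.6545 − 18.25 = 8.40448.
SD(X) = √8.40448 = 2.89905.

2.899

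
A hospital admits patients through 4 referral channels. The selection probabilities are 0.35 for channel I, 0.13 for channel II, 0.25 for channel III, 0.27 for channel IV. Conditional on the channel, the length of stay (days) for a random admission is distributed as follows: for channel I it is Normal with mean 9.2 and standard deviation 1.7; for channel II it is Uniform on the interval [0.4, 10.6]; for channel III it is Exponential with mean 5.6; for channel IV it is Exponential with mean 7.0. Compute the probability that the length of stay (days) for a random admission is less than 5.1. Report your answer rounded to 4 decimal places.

Conditional on each channel, P(X < 5.1): I: 0.00793776; II: 0.460784; III: 0.597763; IV: 0.517402.
By total probability, P(X < 5.1) = 0.35·0.00793776 + 0.13·0.460784 + 0.25·0.597763 + 0.27·0.517402 = 0.35182.

0.3518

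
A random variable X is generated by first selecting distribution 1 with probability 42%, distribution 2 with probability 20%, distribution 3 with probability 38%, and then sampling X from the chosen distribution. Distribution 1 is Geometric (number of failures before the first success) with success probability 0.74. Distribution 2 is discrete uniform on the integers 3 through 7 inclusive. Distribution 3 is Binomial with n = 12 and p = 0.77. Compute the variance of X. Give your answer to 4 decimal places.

17.1982

Per component, 1: μ=0.351351, E[X²]=0.598247; 2: μ=5, E[X²]=27; 3: μ=9.24, E[X²]=87.5028.
E[X] = 0.42·0.351351 + 0.2·5 + 0.38·9.24 = 4.65877.
E[X²] = 0.42·0.598247 + 0.2·27 + 0.38·87.5028 = 38.9023.
Var(X) = E[X²] − (E[X])² = 38.9023 − 21.7041 = 17.1982.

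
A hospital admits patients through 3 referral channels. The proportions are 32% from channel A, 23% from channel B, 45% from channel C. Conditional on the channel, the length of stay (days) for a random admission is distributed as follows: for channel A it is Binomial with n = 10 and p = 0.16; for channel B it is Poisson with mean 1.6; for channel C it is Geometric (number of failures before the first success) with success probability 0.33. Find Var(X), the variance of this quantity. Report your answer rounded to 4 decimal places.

Per component, A: μ=1.6, E[X²]=3.904; B: μ=1.6, E[X²]=4.16; C: μ=2.0303, E[X²]=10.2746.
E[X] = 0.32·1.6 + 0.23·1.6 + 0.45·2.0303 = 1.79364.
E[X²] = 0.32·3.904 + 0.23·4.16 + 0.45·10.2746 = 6.82963.
Var(X) = E[X²] − (E[X])² = 6.82963 − 3.21713 = 3.6125.

3.6125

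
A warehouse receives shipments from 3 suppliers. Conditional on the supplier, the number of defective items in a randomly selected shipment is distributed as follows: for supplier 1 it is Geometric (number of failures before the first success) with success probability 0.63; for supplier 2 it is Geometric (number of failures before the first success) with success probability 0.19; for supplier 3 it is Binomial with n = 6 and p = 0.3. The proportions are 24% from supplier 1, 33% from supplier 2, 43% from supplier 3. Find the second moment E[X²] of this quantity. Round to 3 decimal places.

15.644

For each component E[X²] = Var + (mean)², giving 1: 1.27715; 2: 40.6122; 3: 4.5.
Overall E[X²] = 0.24·1.27715 + 0.33·40.6122 + 0.43·4.5 = 15.6435.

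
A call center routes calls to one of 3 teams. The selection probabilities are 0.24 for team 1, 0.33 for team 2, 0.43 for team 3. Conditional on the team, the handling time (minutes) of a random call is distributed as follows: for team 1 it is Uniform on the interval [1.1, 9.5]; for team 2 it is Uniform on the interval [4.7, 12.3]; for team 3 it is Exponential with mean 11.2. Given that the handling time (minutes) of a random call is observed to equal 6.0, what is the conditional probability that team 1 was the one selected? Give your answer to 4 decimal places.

Likelihoods f(6.0 | ·): 1: 0.119048; 2: 0.131579; 3: 0.0522546.
Posterior ∝ prior × likelihood. Numerator for 1: 0.24·0.119048 = 0.0285714.
Normalizing constant: 0.24·0.119048 + 0.33·0.131579 + 0.43·0.0522546 = 0.0944619.
P(1 | observation) = 0.0285714 / 0.0944619 = 0.302465.

0.3025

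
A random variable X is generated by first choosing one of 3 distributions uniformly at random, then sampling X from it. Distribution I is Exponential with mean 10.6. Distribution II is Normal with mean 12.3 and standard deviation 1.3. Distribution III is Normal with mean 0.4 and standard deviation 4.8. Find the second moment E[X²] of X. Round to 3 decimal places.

For each component E[X²] = Var + (mean)², giving I: 224.72; II: 152.98; III: 23.2.
Overall E[X²] = 0.333333·224.72 + 0.333333·152.98 + 0.333333·23.2 = 133.633.

133.633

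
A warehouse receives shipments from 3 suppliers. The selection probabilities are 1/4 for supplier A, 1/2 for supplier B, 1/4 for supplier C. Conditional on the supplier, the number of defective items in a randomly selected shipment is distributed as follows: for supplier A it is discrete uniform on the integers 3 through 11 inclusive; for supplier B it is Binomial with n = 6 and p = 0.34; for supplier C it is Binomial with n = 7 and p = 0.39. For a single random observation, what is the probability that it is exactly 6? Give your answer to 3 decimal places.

Conditional on each supplier, P(X = 6): A: 0.111111; B: 0.0015448; C: 0.015025.
By total probability, P(X = 6) = 0.25·0.111111 + 0.5·0.0015448 + 0.25·0.015025 = 0.0323064.

0.032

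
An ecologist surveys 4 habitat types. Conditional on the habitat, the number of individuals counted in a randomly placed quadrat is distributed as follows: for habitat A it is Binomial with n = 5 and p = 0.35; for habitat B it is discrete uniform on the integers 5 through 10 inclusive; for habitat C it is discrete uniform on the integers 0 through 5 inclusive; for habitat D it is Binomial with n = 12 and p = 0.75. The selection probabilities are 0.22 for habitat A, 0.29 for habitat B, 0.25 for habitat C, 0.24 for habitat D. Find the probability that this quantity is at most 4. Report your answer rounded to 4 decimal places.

0.4278

Conditional on each habitat, P(X ≤ 4): A: 0.994748; B: 0; C: 0.833333; D: 0.00278151.
By total probability, P(X ≤ 4) = 0.22·0.994748 + 0.29·0 + 0.25·0.833333 + 0.24·0.00278151 = 0.427845.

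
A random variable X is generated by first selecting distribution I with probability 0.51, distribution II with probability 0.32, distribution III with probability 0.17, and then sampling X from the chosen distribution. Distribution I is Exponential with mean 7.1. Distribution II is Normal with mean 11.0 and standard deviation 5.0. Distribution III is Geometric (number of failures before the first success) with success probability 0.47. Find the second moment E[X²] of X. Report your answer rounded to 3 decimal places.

For each component E[X²] = Var + (mean)², giving I: 100.82; II: 146; III: 3.67089.
Overall E[X²] = 0.51·100.82 + 0.32·146 + 0.17·3.67089 = 98.7623.

98.762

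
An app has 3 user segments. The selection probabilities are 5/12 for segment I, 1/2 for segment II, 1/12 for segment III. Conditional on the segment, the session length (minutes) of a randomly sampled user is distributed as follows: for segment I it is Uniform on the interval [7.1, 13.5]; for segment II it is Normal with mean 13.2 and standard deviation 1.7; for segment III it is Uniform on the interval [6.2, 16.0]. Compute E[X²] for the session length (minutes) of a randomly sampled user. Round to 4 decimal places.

145.1258

For each component E[X²] = Var + (mean)², giving I: 109.503; II: 177.13; III: 131.213.
Overall E[X²] = 0.416667·109.503 + 0.5·177.13 + 0.0833333·131.213 = 145.126.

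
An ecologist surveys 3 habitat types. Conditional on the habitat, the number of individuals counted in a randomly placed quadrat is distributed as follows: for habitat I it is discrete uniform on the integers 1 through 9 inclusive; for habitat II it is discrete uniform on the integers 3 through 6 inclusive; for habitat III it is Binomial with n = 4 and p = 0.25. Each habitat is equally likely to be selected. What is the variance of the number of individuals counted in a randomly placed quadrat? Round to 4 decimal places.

6.0556

Per component, I: μ=5, E[X²]=31.6667; II: μ=4.5, E[X²]=21.5; III: μ=1, E[X²]=1.75.
E[X] = 0.333333·5 + 0.333333·4.5 + 0.333333·1 = 3.5.
E[X²] = 0.333333·31.6667 + 0.333333·21.5 + 0.333333·1.75 = 18.3056.
Var(X) = E[X²] − (E[X])² = 18.3056 − 12.25 = 6.05556.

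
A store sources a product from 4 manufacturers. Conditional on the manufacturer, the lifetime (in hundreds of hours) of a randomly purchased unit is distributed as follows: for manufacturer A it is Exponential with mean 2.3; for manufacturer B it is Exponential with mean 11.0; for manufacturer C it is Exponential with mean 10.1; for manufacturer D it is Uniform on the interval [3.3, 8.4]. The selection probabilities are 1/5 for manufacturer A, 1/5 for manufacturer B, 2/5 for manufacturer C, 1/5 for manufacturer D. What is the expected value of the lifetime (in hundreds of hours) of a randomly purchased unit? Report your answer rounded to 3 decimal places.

Component means — A: 2.3; B: 11; C: 10.1; D: 5.85.
E[X] = 0.2·2.3 + 0.2·11 + 0.4·10.1 + 0.2·5.85 = 7.87.

7.870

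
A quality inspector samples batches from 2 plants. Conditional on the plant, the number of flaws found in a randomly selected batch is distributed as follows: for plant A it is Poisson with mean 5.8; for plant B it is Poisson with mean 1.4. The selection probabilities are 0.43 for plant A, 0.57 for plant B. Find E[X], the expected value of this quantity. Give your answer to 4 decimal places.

Component means — A: 5.8; B: 1.4.
E[X] = 0.43·5.8 + 0.57·1.4 = 3.292.

3.2920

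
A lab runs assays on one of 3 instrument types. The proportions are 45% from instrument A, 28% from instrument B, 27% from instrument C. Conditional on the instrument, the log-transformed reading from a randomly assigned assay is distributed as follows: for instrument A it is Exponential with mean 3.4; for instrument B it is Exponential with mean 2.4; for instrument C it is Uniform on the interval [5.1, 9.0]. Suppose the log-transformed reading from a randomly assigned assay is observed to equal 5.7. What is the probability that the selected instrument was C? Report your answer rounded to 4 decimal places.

Likelihoods f(5.7 | ·): A: 0.0550097; B: 0.038756; C: 0.25641.
Posterior ∝ prior × likelihood. Numerator for C: 0.27·0.25641 = 0.0692308.
Normalizing constant: 0.45·0.0550097 + 0.28·0.038756 + 0.27·0.25641 = 0.104837.
P(C | observation) = 0.0692308 / 0.104837 = 0.660367.

0.6604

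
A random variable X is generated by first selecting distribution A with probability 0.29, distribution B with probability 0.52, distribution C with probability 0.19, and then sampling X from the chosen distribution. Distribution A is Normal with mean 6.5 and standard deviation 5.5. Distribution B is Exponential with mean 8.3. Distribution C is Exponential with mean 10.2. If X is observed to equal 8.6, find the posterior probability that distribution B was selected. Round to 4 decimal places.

Likelihoods f(8.6 | ·): A: 0.0674358; B: 0.0427494; C: 0.042192.
Posterior ∝ prior × likelihood. Numerator for B: 0.52·0.0427494 = 0.0222297.
Normalizing constant: 0.29·0.0674358 + 0.52·0.0427494 + 0.19·0.042192 = 0.0498025.
P(B | observation) = 0.0222297 / 0.0498025 = 0.446356.

0.4464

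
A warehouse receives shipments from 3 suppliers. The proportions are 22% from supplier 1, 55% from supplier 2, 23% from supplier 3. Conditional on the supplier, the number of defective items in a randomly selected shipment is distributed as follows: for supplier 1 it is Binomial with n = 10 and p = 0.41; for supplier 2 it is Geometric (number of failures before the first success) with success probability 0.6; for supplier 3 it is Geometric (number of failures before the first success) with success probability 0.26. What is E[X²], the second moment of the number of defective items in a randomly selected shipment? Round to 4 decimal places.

For each component E[X²] = Var + (mean)², giving 1: 19.229; 2: 1.55556; 3: 19.0473.
Overall E[X²] = 0.22·19.229 + 0.55·1.55556 + 0.23·19.0473 = 9.46682.

9.4668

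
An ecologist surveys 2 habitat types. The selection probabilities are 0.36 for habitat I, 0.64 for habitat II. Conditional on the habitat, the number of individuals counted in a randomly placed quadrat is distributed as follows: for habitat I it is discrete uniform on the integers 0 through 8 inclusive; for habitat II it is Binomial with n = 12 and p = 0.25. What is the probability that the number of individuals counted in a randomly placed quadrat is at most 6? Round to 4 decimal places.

0.9109

Conditional on each habitat, P(X ≤ 6): I: 0.777778; II: 0.985747.
By total probability, P(X ≤ 6) = 0.36·0.777778 + 0.64·0.985747 = 0.910878.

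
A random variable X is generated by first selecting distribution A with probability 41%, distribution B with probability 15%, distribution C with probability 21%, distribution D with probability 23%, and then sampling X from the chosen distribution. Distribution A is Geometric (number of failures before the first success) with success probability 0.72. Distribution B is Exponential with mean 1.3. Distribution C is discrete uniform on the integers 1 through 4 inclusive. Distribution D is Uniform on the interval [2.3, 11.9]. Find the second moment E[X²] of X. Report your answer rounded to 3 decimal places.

15.726

For each component E[X²] = Var + (mean)², giving A: 0.691358; B: 3.38; C: 7.5; D: 58.09.
Overall E[X²] = 0.41·0.691358 + 0.15·3.38 + 0.21·7.5 + 0.23·58.09 = 15.7262.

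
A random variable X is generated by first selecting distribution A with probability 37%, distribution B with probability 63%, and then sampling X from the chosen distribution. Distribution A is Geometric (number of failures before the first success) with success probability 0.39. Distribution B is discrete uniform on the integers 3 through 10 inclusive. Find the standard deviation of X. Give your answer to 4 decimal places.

Per component, A: μ=1.5641, E[X²]=6.45694; B: μ=6.5, E[X²]=47.5.
E[X] = 0.37·1.5641 + 0.63·6.5 = 4.67372.
E[X²] = 0.37·6.45694 + 0.63·47.5 = 32.3141.
Var(X) = E[X²] − (E[X])² = 32.3141 − 21.8436 = 10.4704.
SD(X) = √10.4704 = 3.2358.

3.2358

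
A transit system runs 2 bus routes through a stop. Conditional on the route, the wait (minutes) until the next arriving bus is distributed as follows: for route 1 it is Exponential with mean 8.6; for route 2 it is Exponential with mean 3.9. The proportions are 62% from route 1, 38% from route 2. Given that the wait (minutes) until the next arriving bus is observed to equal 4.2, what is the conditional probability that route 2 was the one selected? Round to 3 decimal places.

0.429

Likelihoods f(4.2 | ·): 1: 0.0713517; 2: 0.0873441.
Posterior ∝ prior × likelihood. Numerator for 2: 0.38·0.0873441 = 0.0331908.
Normalizing constant: 0.62·0.0713517 + 0.38·0.0873441 = 0.0774288.
P(2 | observation) = 0.0331908 / 0.0774288 = 0.428662.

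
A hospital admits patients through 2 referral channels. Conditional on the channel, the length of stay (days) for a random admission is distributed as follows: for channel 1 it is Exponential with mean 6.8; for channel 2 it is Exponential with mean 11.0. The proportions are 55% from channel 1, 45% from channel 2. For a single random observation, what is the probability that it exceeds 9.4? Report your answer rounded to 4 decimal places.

0.3295

Conditional on each channel, P(X > 9.4): 1: 0.250987; 2: 0.425477.
By total probability, P(X > 9.4) = 0.55·0.250987 + 0.45·0.425477 = 0.329507.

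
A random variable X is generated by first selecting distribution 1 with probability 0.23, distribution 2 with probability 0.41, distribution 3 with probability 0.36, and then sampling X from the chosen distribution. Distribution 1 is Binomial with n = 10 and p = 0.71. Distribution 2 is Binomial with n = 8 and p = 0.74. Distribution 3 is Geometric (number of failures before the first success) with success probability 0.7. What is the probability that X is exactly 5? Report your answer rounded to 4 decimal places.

Conditional on each component, P(X = 5): 1: 0.0932572; 2: 0.218407; 3: 0.001701.
By total probability, P(X = 5) = 0.23·0.0932572 + 0.41·0.218407 + 0.36·0.001701 = 0.111608.

0.1116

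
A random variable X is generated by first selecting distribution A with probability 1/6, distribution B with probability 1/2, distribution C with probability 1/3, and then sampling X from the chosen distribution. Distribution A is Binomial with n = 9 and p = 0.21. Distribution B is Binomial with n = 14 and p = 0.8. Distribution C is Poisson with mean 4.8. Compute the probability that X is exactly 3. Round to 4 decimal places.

Conditional on each component, P(X = 3): A: 0.189104; B: 3.81682e-06; C: 0.151691.
By total probability, P(X = 3) = 0.166667·0.189104 + 0.5·3.81682e-06 + 0.333333·0.151691 = 0.0820827.

0.0821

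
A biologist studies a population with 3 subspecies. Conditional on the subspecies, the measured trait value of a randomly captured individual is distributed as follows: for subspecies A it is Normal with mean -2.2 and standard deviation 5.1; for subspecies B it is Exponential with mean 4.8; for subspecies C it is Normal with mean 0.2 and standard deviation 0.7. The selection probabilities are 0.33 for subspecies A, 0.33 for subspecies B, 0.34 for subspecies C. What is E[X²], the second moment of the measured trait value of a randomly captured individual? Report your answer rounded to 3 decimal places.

For each component E[X²] = Var + (mean)², giving A: 30.85; B: 46.08; C: 0.53.
Overall E[X²] = 0.33·30.85 + 0.33·46.08 + 0.34·0.53 = 25.5671.

25.567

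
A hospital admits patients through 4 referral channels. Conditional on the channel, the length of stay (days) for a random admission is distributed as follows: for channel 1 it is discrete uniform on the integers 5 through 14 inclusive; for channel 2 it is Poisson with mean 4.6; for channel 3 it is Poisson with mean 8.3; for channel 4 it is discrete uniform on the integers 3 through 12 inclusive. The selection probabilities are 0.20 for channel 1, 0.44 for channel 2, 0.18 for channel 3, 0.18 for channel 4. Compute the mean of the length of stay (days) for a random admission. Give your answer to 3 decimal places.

Component means — 1: 9.5; 2: 4.6; 3: 8.3; 4: 7.5.
E[X] = 0.2·9.5 + 0.44·4.6 + 0.18·8.3 + 0.18·7.5 = 6.768.

6.768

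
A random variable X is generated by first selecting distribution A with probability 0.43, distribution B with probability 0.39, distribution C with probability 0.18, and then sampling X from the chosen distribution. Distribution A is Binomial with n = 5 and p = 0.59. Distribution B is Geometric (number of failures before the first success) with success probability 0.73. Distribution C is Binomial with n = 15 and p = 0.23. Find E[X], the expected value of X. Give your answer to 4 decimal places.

Component means — A: 2.95; B: 0.369863; C: 3.45.
E[X] = 0.43·2.95 + 0.39·0.369863 + 0.18·3.45 = 2.03375.

2.0337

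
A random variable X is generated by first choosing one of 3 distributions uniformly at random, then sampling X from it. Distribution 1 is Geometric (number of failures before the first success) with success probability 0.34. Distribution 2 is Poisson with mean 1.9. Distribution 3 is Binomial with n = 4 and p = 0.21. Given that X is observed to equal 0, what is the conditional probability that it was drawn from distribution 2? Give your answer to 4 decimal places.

Likelihoods P(X=0 | ·): 1: 0.34; 2: 0.149569; 3: 0.389501.
Posterior ∝ prior × likelihood. Numerator for 2: 0.333333·0.149569 = 0.0498562.
Normalizing constant: 0.333333·0.34 + 0.333333·0.149569 + 0.333333·0.389501 = 0.293023.
P(2 | observation) = 0.0498562 / 0.293023 = 0.170144.

0.1701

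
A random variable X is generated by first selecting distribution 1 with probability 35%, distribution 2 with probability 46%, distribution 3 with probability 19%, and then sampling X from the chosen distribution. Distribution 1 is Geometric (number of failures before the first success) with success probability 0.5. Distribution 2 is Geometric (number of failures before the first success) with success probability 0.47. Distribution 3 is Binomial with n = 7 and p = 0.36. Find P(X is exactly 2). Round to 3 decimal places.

Conditional on each component, P(X = 2): 1: 0.125; 2: 0.132023; 3: 0.29223.
By total probability, P(X = 2) = 0.35·0.125 + 0.46·0.132023 + 0.19·0.29223 = 0.160004.

0.160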